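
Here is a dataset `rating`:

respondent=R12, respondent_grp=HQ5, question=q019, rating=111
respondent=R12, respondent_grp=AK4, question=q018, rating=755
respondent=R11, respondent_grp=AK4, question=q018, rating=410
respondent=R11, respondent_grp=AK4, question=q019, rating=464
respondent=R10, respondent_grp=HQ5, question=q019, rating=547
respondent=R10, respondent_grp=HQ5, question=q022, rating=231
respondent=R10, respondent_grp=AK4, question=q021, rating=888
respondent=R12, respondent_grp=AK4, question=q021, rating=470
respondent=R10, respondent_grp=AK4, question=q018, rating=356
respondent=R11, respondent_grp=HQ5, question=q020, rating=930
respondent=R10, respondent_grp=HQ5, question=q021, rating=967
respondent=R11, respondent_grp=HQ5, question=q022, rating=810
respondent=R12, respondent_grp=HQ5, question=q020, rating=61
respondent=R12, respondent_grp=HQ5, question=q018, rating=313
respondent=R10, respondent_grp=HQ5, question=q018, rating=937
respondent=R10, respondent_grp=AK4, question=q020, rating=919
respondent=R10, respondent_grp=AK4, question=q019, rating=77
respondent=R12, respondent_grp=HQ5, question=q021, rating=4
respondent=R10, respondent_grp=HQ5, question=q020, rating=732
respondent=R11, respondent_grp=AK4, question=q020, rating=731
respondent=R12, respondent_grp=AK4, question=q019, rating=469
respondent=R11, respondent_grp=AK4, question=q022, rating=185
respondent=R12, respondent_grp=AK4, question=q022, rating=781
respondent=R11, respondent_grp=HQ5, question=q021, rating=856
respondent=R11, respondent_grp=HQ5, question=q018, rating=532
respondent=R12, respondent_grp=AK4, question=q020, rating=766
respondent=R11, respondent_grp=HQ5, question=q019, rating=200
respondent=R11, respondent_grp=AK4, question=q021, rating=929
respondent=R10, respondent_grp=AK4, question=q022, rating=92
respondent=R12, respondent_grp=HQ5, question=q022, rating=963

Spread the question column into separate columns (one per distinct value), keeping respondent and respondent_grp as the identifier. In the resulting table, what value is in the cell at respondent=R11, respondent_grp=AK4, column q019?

Wide layout: rows indexed by respondent and respondent_grp, columns are the 5 distinct question values (q019, q018, q022, q021, q020).
Cell (respondent=R11, respondent_grp=AK4, question=q019) draws from the long row where respondent=R11, respondent_grp=AK4 and question=q019, which has rating=464.

464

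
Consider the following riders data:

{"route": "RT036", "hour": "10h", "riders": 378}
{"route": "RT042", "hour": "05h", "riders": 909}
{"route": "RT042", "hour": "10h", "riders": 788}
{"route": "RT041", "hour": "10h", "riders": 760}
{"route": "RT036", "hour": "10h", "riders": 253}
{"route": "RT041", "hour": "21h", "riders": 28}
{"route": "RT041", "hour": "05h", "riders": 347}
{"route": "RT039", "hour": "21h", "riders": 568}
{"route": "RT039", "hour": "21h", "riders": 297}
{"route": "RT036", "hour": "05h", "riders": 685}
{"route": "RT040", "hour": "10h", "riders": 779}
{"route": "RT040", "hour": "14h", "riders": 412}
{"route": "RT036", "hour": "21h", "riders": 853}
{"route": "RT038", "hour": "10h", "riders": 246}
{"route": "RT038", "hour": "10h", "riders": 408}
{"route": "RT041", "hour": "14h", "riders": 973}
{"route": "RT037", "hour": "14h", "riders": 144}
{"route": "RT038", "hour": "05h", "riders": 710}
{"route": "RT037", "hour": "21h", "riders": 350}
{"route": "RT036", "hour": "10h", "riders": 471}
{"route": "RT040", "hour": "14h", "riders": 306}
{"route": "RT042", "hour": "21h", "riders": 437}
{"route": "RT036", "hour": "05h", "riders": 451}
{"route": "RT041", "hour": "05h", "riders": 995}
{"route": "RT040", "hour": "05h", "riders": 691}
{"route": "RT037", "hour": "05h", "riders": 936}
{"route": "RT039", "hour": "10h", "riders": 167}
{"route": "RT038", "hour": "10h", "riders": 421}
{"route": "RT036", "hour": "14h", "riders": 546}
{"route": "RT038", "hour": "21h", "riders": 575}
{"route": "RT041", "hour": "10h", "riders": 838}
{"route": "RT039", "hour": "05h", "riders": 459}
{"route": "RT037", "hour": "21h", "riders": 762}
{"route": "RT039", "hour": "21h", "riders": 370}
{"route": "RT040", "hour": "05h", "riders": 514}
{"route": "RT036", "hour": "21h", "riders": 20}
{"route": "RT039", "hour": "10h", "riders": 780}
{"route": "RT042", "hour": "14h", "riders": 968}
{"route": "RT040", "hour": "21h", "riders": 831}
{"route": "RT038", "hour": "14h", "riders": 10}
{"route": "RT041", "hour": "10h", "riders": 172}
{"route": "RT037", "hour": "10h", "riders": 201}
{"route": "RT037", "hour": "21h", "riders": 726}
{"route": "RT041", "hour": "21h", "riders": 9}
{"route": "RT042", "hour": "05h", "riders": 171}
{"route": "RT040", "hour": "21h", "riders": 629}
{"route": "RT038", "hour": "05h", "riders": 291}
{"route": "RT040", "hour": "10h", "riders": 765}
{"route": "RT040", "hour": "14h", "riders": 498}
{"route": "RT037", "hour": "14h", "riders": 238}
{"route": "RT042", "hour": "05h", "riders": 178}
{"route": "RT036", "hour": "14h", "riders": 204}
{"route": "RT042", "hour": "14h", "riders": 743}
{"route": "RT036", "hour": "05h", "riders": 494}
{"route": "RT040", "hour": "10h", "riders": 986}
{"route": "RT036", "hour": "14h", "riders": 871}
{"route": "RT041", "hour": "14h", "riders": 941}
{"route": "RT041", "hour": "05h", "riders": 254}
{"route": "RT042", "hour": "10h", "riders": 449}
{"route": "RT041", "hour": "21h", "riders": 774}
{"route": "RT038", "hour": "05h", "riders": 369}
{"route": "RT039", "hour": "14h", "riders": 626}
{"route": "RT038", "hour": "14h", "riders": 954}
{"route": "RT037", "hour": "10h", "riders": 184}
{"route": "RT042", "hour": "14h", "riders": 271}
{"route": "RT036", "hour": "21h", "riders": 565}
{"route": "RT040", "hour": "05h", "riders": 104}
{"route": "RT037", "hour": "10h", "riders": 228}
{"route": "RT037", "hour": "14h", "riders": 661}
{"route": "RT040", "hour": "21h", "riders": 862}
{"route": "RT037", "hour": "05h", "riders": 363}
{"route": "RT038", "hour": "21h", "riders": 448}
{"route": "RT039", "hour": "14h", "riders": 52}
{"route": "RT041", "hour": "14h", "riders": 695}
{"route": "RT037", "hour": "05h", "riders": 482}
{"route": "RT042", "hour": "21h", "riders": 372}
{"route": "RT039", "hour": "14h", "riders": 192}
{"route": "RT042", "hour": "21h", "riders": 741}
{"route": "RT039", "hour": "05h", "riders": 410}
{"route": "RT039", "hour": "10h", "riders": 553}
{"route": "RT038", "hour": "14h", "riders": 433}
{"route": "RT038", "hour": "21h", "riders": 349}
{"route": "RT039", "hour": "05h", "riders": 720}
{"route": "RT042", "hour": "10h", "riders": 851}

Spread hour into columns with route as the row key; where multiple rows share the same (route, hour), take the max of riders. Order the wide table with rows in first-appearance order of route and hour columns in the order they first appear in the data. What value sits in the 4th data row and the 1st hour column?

With rows in first-appearance order of route, row 4 is route=RT039. hour columns in first-appearance order: 10h, 05h, 21h, 14h; column 1 is 10h.
Long rows with route=RT039, hour=10h: max(167, 780, 553) = 780.

780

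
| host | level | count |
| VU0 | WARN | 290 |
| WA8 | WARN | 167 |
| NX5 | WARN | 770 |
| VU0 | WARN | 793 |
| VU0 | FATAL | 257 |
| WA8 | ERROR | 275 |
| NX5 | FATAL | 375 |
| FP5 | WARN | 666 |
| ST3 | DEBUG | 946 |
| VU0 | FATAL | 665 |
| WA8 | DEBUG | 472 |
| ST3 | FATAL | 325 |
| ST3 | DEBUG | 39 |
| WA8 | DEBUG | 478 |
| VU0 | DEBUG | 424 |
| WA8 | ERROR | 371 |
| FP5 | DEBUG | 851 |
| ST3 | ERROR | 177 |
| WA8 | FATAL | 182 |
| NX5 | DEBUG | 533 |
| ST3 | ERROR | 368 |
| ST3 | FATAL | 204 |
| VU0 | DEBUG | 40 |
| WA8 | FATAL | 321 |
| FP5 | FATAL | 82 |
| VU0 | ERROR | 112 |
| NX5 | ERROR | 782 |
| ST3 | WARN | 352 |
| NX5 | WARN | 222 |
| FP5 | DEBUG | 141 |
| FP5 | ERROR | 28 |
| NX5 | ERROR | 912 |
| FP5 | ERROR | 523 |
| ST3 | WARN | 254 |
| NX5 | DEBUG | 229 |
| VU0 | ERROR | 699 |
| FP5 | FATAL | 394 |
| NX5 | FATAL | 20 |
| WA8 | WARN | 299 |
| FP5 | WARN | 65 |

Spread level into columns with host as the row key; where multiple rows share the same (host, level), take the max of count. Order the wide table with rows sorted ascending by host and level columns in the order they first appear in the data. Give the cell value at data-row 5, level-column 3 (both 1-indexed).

371

With rows sorted ascending by host, row 5 is host=WA8. level columns in first-appearance order: WARN, FATAL, ERROR, DEBUG; column 3 is ERROR.
Long rows with host=WA8, level=ERROR: max(275, 371) = 371.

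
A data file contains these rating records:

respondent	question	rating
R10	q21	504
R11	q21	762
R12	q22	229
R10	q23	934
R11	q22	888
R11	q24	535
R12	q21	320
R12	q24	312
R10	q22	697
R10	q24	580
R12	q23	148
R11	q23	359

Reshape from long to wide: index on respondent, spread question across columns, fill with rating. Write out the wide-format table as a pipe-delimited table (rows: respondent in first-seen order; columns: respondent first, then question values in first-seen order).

| respondent | q21 | q22 | q23 | q24 |
| R10 | 504 | 697 | 934 | 580 |
| R11 | 762 | 888 | 359 | 535 |
| R12 | 320 | 229 | 148 | 312 |

Columns: respondent plus the 4 distinct question values (q21, q22, q23, q24).
For example, row R10 column q21 takes rating=504 from the long row (R10, q21).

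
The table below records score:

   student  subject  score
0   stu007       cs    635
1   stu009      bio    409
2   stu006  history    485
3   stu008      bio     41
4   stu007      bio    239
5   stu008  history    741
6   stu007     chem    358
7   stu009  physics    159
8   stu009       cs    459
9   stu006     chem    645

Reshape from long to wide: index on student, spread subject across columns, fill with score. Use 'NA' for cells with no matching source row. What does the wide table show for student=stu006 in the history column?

485

The long row with student=stu006, subject=history has score=485.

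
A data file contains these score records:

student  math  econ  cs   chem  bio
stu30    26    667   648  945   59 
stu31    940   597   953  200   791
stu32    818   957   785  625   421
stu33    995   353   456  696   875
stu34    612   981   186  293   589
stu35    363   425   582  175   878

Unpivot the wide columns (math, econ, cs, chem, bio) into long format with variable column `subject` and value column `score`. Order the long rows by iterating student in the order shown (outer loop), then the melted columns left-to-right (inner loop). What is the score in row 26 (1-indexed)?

363

30 rows total (6 × 5). Row 26: index ⌊(26-1)/5⌋ = 5 into student → stu35; (26-1) mod 5 = 0 into the melted columns → math.
So row 26 is (stu35, math, 363); score = 363.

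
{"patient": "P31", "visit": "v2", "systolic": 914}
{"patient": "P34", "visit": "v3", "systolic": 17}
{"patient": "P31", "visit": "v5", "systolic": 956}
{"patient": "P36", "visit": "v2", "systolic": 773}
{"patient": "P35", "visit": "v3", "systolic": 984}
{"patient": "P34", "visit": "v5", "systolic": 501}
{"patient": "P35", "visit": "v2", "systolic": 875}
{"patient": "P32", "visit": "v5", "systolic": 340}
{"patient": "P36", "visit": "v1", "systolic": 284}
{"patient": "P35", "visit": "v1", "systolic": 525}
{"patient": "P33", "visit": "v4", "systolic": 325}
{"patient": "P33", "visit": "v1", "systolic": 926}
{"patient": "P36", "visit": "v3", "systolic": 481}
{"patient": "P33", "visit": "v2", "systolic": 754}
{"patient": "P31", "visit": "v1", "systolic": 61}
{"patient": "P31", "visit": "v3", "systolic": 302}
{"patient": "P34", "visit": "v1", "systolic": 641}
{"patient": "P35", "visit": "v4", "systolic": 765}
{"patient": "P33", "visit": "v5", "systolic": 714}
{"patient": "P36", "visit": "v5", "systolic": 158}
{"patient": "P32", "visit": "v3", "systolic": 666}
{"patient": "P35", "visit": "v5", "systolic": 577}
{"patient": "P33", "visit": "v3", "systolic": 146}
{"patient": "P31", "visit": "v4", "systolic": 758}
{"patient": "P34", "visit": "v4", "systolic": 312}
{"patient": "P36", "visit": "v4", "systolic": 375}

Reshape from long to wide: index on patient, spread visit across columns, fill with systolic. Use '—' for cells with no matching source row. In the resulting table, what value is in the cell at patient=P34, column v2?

—

No long-format row has patient=P34 and visit=v2, so the cell is —.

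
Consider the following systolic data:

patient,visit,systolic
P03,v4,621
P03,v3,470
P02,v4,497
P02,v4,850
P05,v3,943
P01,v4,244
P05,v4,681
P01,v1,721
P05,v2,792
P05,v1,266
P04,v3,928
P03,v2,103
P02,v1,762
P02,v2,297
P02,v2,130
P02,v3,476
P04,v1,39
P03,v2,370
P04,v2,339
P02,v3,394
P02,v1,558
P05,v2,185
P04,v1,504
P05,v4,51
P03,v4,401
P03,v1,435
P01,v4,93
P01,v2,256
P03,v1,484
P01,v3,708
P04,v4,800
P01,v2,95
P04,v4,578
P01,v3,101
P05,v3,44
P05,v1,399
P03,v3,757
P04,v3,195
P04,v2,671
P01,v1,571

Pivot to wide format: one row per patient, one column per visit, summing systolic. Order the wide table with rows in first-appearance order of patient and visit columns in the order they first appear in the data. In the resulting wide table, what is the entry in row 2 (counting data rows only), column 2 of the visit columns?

870

With rows in first-appearance order of patient, row 2 is patient=P02. visit columns in first-appearance order: v4, v3, v1, v2; column 2 is v3.
Long rows with patient=P02, visit=v3: 476 + 394 = 870.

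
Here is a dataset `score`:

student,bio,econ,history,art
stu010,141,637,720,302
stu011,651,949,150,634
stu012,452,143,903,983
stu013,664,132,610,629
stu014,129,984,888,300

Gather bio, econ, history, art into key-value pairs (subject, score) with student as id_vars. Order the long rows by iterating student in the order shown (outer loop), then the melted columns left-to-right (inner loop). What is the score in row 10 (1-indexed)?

143

20 rows total (5 × 4). Row 10: index ⌊(10-1)/4⌋ = 2 into student → stu012; (10-1) mod 4 = 1 into the melted columns → econ.
So row 10 is (stu012, econ, 143); score = 143.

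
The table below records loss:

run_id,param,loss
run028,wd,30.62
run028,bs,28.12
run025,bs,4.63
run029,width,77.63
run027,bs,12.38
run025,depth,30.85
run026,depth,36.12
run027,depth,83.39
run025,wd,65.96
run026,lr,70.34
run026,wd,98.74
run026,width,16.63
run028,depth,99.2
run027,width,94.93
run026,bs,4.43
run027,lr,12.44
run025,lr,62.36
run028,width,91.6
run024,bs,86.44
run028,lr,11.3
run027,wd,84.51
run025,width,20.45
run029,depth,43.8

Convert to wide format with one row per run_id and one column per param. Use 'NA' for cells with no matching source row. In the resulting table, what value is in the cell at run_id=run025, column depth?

The long row with run_id=run025, param=depth has loss=30.85.

30.85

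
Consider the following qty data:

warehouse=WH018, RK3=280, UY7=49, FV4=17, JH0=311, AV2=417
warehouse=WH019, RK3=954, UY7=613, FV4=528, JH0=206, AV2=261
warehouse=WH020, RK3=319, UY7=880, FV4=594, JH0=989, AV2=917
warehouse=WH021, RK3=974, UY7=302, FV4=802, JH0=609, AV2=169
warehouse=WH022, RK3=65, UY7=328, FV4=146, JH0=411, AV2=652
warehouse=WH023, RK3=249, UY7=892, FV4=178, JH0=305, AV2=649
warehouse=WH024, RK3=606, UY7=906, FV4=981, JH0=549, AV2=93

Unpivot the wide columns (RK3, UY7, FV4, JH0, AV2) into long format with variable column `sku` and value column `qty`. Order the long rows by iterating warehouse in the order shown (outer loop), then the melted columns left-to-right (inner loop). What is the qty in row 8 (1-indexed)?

528

35 rows total (7 × 5). Row 8: index ⌊(8-1)/5⌋ = 1 into warehouse → WH019; (8-1) mod 5 = 2 into the melted columns → FV4.
So row 8 is (WH019, FV4, 528); qty = 528.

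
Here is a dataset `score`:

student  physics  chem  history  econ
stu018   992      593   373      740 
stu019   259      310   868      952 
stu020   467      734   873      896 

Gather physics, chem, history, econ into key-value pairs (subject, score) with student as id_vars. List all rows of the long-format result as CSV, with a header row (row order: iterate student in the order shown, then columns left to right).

student,subject,score
stu018,physics,992
stu018,chem,593
stu018,history,373
stu018,econ,740
stu019,physics,259
stu019,chem,310
stu019,history,868
stu019,econ,952
stu020,physics,467
stu020,chem,734
stu020,history,873
stu020,econ,896

Each (student, column) pair becomes one row: 3 × 4 = 12 rows.
For example, (stu018, physics) → score=992.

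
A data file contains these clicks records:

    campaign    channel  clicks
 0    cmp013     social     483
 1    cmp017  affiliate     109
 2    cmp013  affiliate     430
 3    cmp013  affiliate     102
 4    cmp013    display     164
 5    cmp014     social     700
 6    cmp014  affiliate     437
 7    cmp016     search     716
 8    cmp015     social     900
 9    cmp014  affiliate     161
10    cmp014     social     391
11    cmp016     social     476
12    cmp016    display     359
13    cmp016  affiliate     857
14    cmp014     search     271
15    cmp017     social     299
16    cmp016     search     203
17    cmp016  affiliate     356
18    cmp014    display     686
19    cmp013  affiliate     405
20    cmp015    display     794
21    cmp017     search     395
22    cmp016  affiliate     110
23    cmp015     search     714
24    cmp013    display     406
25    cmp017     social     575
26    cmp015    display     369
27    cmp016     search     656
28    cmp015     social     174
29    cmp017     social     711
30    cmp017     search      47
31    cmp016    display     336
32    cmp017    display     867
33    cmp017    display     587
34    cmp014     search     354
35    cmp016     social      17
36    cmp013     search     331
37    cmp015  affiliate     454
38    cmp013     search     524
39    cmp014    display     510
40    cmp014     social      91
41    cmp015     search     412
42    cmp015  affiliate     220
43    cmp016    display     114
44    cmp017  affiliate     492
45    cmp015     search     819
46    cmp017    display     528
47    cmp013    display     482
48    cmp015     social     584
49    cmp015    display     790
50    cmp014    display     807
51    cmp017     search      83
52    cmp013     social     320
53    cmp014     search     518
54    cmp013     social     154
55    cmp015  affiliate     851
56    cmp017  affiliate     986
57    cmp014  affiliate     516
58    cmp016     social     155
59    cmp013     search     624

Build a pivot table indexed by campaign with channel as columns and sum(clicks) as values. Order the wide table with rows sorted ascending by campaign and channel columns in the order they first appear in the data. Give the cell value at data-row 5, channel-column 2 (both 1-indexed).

1587

With rows sorted ascending by campaign, row 5 is campaign=cmp017. channel columns in first-appearance order: social, affiliate, display, search; column 2 is affiliate.
Long rows with campaign=cmp017, channel=affiliate: 109 + 492 + 986 = 1587.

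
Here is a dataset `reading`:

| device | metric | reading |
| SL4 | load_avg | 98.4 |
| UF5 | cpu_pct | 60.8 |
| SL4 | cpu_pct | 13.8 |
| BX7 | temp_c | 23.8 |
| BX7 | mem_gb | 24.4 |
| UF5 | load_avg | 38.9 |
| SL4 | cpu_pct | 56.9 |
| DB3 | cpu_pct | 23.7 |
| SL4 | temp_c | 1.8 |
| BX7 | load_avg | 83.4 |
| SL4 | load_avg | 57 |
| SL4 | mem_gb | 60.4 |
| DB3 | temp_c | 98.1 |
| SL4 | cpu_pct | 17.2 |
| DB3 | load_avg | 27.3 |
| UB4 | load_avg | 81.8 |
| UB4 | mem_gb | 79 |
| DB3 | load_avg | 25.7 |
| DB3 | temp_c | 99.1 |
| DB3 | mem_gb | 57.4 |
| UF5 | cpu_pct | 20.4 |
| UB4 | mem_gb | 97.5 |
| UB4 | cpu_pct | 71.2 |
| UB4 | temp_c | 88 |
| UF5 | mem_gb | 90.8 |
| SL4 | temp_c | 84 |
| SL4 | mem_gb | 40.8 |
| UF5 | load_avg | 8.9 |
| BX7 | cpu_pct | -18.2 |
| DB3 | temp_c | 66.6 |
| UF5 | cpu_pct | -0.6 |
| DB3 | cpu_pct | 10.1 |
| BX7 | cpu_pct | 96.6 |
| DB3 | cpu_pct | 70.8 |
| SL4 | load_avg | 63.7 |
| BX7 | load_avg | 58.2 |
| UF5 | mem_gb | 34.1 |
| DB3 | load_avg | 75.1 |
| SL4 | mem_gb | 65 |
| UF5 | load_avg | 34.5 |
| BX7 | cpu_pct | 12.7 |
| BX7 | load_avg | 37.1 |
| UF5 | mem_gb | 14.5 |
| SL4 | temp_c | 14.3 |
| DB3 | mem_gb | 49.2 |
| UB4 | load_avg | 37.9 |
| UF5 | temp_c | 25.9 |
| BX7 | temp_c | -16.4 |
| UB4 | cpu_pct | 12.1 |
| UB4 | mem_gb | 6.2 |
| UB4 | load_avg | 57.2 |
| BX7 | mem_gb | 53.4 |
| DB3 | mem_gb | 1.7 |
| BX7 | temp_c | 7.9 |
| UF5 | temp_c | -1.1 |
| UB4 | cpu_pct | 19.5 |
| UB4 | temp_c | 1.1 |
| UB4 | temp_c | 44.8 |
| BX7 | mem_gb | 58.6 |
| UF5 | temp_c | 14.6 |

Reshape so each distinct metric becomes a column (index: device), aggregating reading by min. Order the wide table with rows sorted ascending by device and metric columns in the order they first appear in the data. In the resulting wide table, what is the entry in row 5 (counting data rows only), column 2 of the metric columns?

-0.6

With rows sorted ascending by device, row 5 is device=UF5. metric columns in first-appearance order: load_avg, cpu_pct, temp_c, mem_gb; column 2 is cpu_pct.
Long rows with device=UF5, metric=cpu_pct: min(60.8, 20.4, -0.6) = -0.6.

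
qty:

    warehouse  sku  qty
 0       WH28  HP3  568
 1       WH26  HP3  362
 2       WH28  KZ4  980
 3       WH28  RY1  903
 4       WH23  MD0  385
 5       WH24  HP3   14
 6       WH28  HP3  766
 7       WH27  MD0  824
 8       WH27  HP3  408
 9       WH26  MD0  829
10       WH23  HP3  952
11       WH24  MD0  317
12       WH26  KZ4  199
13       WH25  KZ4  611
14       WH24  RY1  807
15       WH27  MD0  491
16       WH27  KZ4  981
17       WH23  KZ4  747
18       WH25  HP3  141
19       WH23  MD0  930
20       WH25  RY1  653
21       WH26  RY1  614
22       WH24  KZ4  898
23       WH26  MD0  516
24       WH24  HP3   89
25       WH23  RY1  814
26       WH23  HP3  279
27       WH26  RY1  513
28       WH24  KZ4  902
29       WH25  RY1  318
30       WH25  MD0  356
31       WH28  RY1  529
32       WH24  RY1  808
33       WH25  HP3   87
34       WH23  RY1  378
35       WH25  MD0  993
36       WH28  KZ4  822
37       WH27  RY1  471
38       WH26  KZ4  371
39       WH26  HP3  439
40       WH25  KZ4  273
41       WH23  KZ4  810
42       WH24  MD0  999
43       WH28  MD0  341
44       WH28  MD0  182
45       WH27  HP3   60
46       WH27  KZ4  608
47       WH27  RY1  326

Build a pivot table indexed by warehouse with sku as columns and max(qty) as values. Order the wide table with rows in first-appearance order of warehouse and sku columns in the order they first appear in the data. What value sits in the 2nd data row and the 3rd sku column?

614

With rows in first-appearance order of warehouse, row 2 is warehouse=WH26. sku columns in first-appearance order: HP3, KZ4, RY1, MD0; column 3 is RY1.
Long rows with warehouse=WH26, sku=RY1: max(614, 513) = 614.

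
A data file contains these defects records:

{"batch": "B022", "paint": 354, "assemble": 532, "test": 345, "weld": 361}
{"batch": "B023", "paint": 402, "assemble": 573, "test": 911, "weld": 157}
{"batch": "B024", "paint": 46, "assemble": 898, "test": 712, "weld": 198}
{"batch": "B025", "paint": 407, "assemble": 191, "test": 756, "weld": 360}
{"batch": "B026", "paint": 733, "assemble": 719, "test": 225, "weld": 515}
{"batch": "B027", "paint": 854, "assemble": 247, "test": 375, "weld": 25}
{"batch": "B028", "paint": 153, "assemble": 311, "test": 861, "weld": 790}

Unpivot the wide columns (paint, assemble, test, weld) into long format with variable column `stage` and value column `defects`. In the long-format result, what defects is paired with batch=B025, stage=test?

756

Unpivoting turns each (batch, wide-column) pair into one long row.
The wide cell at row B025, column test holds 756, so the long row (B025, test) has defects=756.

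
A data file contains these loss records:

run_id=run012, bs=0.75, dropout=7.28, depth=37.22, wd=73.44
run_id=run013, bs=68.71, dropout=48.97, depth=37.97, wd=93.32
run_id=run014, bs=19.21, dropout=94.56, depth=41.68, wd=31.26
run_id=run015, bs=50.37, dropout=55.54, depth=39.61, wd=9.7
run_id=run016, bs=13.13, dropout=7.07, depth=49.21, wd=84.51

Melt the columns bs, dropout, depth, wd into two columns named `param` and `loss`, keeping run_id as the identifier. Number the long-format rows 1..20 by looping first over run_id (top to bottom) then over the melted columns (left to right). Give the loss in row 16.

20 rows total (5 × 4). Row 16: index ⌊(16-1)/4⌋ = 3 into run_id → run015; (16-1) mod 4 = 3 into the melted columns → wd.
So row 16 is (run015, wd, 9.7); loss = 9.7.

9.7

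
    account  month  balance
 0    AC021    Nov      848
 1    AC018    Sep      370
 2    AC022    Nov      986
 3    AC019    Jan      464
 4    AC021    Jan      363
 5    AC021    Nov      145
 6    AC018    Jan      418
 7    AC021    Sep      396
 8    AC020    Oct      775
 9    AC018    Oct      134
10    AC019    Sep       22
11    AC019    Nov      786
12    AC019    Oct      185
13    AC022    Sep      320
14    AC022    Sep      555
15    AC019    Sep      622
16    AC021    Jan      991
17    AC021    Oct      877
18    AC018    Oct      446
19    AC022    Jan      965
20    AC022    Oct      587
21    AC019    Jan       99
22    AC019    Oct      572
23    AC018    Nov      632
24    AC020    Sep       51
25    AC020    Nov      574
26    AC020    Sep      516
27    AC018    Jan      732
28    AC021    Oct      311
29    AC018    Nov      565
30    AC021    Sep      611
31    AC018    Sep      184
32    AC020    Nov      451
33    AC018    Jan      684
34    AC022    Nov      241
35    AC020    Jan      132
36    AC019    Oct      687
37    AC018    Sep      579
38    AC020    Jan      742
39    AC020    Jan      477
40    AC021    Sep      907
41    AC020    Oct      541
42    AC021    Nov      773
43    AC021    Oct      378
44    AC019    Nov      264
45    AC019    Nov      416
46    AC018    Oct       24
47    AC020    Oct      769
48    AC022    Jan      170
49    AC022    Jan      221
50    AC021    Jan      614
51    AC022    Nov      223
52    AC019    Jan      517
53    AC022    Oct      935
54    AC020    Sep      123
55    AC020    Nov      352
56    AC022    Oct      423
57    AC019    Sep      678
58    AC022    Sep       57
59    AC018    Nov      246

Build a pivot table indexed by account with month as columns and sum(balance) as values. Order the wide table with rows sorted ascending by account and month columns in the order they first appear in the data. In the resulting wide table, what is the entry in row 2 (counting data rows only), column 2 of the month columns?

1322

With rows sorted ascending by account, row 2 is account=AC019. month columns in first-appearance order: Nov, Sep, Jan, Oct; column 2 is Sep.
Long rows with account=AC019, month=Sep: 22 + 622 + 678 = 1322.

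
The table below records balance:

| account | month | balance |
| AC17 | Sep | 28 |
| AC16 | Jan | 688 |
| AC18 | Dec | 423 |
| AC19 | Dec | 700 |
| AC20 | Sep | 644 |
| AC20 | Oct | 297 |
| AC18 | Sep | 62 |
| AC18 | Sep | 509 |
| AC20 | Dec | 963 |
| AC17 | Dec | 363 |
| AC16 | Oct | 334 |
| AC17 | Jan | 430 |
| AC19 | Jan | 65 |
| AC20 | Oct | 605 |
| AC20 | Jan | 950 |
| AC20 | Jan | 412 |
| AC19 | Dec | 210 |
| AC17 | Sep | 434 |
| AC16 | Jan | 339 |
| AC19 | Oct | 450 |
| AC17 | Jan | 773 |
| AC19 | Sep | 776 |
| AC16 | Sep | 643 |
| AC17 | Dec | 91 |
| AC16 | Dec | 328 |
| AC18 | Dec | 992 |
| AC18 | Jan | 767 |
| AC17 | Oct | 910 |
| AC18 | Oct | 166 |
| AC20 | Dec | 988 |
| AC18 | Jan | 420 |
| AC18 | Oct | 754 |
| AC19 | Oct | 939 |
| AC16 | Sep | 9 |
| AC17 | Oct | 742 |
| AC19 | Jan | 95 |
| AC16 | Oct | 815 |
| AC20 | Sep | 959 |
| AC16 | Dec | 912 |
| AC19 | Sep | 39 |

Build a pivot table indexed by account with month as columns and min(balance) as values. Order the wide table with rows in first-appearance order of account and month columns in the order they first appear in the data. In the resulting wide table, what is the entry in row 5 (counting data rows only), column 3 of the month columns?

963

With rows in first-appearance order of account, row 5 is account=AC20. month columns in first-appearance order: Sep, Jan, Dec, Oct; column 3 is Dec.
Long rows with account=AC20, month=Dec: min(963, 988) = 963.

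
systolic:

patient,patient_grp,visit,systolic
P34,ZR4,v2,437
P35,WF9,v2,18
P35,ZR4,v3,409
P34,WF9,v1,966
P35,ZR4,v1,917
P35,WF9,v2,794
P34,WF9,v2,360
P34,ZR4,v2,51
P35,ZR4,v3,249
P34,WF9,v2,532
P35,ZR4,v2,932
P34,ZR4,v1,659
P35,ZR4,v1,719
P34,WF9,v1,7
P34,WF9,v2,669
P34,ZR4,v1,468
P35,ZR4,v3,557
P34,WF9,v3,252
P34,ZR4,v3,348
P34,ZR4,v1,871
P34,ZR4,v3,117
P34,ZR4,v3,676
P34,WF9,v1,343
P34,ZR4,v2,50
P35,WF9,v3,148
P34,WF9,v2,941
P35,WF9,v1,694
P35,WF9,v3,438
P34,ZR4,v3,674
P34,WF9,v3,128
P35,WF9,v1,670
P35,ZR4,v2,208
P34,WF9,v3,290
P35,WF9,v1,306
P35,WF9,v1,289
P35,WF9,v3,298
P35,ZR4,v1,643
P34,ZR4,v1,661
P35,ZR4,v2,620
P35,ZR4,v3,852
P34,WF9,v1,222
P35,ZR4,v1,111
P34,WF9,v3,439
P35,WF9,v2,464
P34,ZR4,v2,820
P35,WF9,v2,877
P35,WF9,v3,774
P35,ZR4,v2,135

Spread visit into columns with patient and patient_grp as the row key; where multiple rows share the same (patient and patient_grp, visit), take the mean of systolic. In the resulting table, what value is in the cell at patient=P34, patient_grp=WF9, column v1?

Rows with patient=P34, patient_grp=WF9 and visit=v1: systolic values are 966, 7, 343, 222.
(966 + 7 + 343 + 222) / 4 = 384.50.

384.50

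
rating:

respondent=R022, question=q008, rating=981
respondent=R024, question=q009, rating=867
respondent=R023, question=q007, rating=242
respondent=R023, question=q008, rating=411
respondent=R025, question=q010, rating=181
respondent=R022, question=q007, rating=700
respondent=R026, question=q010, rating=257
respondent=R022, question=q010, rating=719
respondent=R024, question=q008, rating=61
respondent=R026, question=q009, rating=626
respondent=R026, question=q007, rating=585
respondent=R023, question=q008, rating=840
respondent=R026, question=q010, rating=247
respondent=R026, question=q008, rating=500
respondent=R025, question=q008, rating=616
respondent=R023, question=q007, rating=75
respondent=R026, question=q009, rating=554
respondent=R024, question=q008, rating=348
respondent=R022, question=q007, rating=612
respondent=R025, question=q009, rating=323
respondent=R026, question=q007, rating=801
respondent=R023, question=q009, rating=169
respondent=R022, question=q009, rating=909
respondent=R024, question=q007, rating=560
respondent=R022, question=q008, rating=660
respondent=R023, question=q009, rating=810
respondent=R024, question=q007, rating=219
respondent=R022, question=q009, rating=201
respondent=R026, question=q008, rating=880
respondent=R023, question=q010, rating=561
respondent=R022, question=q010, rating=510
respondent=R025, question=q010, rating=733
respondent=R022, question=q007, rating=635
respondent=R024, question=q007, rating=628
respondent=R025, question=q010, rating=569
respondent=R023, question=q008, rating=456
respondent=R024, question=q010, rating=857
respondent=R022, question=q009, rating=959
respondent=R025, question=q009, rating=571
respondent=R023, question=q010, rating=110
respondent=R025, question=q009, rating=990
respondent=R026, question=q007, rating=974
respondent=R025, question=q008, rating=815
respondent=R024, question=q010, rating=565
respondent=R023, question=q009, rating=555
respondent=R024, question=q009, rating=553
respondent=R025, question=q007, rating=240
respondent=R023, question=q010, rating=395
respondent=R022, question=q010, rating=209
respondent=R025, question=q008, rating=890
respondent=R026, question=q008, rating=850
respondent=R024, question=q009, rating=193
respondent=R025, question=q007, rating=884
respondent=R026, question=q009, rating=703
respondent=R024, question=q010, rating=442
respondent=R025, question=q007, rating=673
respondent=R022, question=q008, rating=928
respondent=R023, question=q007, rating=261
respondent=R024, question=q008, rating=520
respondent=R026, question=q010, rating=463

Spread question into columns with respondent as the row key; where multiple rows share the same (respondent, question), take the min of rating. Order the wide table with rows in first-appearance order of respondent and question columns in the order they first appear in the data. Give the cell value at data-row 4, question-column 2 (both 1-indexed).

323

With rows in first-appearance order of respondent, row 4 is respondent=R025. question columns in first-appearance order: q008, q009, q007, q010; column 2 is q009.
Long rows with respondent=R025, question=q009: min(323, 571, 990) = 323.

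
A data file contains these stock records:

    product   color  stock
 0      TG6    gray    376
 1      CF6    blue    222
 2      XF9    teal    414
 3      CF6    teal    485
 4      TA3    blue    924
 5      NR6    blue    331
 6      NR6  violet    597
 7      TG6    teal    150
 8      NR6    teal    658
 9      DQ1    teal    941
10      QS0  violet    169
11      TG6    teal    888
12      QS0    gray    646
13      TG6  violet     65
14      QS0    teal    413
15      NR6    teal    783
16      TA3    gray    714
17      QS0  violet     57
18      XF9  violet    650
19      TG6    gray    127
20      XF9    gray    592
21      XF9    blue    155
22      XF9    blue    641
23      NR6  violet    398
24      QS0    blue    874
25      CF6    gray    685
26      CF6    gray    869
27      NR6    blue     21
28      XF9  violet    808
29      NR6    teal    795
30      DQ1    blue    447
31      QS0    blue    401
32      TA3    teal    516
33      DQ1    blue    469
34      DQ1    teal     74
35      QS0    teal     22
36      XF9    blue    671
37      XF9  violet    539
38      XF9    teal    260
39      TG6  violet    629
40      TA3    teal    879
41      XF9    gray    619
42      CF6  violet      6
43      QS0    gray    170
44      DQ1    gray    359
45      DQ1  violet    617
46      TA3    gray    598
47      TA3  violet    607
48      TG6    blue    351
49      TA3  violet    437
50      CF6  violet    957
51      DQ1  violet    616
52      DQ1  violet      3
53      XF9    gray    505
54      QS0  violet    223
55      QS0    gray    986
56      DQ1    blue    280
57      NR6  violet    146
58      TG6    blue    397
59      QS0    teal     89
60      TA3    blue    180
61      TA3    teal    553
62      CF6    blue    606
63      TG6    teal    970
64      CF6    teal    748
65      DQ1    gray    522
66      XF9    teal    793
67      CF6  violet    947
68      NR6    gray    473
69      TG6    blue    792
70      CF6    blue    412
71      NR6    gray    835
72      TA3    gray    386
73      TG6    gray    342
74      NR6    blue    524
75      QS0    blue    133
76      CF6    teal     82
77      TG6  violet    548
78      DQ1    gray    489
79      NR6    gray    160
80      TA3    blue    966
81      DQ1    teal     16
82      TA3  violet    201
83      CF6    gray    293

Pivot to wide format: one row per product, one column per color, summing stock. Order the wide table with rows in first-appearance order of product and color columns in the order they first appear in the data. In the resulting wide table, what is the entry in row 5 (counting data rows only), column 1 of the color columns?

With rows in first-appearance order of product, row 5 is product=NR6. color columns in first-appearance order: gray, blue, teal, violet; column 1 is gray.
Long rows with product=NR6, color=gray: 473 + 835 + 160 = 1468.

1468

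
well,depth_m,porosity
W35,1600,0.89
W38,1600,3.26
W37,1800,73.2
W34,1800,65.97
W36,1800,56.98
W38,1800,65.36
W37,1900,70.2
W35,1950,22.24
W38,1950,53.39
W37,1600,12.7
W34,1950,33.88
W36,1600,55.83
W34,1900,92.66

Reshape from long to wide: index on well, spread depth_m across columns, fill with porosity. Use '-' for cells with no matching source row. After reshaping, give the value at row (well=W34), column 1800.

The long row with well=W34, depth_m=1800 has porosity=65.97.

65.97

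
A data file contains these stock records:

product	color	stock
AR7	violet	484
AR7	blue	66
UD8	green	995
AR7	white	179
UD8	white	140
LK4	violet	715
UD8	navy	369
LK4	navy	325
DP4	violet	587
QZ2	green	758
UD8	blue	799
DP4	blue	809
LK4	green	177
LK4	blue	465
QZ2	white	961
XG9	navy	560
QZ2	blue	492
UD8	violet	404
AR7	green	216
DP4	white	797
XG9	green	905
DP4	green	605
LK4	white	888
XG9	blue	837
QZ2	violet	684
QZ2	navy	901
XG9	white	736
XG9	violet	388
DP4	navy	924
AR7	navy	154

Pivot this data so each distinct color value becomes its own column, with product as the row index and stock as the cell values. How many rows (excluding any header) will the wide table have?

6

6 distinct product values → 6 rows.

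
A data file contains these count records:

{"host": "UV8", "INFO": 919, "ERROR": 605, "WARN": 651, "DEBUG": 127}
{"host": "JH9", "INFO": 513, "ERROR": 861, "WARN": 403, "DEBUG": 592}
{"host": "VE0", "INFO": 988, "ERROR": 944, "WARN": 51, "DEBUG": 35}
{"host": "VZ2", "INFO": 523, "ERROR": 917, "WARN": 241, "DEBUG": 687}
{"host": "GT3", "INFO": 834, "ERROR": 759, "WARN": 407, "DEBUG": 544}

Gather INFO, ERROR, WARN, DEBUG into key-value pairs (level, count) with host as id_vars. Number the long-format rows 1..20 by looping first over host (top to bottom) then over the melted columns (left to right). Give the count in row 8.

592

20 rows total (5 × 4). Row 8: index ⌊(8-1)/4⌋ = 1 into host → JH9; (8-1) mod 4 = 3 into the melted columns → DEBUG.
So row 8 is (JH9, DEBUG, 592); count = 592.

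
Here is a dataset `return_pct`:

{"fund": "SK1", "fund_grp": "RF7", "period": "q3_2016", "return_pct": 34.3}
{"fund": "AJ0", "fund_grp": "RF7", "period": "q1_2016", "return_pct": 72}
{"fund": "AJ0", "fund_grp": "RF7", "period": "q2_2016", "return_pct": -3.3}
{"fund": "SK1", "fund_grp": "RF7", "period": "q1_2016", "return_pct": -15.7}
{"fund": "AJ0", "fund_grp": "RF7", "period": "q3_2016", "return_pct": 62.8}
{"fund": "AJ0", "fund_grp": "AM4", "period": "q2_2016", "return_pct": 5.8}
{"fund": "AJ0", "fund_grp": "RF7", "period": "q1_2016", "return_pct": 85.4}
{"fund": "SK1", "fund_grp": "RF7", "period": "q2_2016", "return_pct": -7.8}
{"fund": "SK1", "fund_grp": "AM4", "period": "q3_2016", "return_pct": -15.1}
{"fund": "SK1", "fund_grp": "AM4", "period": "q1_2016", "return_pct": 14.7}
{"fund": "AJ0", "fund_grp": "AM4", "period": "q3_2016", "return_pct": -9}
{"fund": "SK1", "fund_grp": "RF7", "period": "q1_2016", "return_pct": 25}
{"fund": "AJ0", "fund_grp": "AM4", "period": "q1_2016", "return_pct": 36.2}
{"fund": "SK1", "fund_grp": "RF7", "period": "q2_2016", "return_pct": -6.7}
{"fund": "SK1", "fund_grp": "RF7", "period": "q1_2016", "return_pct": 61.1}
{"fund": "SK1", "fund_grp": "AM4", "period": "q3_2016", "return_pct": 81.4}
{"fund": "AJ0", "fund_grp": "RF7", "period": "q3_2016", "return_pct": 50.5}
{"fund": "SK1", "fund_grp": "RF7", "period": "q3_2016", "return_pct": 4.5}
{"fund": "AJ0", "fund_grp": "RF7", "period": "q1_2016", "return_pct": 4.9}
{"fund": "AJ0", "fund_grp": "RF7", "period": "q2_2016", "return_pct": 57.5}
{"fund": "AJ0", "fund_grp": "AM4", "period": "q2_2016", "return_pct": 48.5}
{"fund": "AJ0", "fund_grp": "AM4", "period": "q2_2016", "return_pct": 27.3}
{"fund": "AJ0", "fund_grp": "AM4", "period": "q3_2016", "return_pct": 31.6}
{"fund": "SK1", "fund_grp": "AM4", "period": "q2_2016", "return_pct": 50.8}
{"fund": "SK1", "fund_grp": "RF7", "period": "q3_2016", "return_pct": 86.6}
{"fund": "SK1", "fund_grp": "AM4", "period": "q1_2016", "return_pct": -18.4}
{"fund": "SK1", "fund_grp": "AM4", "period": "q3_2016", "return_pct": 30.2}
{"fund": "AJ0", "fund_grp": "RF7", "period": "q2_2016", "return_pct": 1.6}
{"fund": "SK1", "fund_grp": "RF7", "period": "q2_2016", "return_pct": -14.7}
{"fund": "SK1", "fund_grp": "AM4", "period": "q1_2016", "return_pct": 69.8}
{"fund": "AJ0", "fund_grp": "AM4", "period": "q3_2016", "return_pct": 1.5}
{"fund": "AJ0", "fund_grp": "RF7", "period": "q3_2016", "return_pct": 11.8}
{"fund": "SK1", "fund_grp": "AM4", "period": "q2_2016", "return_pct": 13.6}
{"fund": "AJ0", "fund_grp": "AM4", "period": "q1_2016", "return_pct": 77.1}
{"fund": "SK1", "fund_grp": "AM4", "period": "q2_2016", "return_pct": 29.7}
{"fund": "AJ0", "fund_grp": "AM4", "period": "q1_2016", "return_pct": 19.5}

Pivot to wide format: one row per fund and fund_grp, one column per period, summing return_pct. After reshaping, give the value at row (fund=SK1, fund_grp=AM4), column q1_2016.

Rows with fund=SK1, fund_grp=AM4 and period=q1_2016: return_pct values are 14.7, -18.4, 69.8.
14.7 + -18.4 + 69.8 = 66.1.

66.1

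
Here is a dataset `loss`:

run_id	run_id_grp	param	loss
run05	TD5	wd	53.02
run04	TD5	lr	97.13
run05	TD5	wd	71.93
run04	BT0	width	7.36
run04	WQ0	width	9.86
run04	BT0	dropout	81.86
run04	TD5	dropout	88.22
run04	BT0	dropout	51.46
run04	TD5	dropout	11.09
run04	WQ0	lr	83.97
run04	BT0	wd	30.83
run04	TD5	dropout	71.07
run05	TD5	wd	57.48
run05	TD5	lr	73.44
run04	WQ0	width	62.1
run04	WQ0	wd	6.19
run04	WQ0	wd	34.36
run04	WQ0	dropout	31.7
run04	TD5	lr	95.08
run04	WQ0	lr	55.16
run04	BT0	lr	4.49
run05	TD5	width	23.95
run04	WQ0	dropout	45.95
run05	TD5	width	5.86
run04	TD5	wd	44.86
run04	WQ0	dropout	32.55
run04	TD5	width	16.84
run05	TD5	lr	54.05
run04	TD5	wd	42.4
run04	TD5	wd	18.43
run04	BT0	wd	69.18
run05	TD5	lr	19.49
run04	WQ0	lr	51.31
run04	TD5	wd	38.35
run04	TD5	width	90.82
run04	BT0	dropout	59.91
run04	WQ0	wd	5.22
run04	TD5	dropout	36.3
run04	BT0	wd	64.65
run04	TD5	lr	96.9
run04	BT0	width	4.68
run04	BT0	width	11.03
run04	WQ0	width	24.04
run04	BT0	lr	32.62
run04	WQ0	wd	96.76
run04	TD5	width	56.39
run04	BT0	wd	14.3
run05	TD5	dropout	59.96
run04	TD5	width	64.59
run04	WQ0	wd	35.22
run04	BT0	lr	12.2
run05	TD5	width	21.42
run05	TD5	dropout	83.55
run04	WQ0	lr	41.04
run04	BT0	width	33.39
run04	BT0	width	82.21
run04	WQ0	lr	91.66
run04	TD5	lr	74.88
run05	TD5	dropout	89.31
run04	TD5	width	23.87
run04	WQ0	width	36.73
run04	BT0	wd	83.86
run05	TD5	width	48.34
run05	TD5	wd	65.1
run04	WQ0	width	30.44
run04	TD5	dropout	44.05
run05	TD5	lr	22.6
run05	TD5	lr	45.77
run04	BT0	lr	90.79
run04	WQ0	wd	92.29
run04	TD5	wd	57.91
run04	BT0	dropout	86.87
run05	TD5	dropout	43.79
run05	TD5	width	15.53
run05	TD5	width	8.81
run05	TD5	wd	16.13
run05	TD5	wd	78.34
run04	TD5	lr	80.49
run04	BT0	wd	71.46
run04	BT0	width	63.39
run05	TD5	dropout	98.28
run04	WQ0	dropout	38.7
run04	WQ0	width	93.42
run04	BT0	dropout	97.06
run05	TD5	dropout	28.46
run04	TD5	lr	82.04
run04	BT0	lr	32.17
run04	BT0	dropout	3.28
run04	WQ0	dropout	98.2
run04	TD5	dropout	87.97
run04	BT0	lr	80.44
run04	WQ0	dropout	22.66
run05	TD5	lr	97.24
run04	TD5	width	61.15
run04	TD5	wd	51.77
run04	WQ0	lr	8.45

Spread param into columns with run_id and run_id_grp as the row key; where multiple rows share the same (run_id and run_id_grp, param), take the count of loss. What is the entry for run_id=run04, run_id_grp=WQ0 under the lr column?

Rows with run_id=run04, run_id_grp=WQ0 and param=lr: loss values are 83.97, 55.16, 51.31, 41.04, 91.66, 8.45.
6 rows match — count = 6.

6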